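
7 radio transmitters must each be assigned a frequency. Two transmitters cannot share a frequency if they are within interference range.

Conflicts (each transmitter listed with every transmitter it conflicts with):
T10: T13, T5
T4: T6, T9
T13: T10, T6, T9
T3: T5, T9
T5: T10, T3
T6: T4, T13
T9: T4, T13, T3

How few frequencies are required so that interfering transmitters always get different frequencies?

The cycle T13-T9-T3-T5-T10-T13 has odd length 5, so it cannot be 2-colored; at least 3 frequencies are needed.
3 frequencies suffice: T10=2, T4=1, T13=1, T3=1, T5=3, T6=2, T9=2. Every pair that conflicts lands in different frequencies.

3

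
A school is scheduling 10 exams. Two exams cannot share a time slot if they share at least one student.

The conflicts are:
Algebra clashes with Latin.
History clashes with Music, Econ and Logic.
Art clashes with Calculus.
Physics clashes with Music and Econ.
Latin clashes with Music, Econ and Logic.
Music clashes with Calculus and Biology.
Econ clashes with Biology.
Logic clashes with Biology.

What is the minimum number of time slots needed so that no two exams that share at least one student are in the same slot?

Algebra and Latin conflict, so at least 2 time slots are needed.
2 time slots suffice: time slot 1 → {Algebra, Art, Music, Econ, Logic}; time slot 2 → {History, Physics, Latin, Calculus, Biology}. Each listed conflict is separated.

2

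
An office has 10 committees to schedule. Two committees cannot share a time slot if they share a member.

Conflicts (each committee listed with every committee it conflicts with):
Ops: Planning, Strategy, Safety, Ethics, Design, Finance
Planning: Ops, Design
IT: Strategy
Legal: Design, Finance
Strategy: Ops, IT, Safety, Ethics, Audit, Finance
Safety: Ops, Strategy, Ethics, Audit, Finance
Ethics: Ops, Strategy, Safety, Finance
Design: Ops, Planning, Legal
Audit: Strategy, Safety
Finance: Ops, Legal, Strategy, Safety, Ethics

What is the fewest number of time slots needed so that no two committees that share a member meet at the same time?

Ops, Strategy, Safety, Ethics, Finance pairwise conflict, so at least 5 time slots are needed.
5 time slots suffice: Ops=1, Planning=3, IT=1, Legal=1, Strategy=2, Safety=4, Ethics=5, Design=2, Audit=1, Finance=3. No two conflicting committees share a time slot.

5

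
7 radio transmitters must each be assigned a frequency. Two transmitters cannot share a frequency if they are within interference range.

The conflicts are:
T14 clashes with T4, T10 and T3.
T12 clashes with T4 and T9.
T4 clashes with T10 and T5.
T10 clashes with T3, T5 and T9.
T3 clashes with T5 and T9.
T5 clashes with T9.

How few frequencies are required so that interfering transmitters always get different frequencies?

T10, T3, T5, T9 pairwise conflict, so at least 4 frequencies are needed.
A valid assignment using 4 frequencies: T14=3, T12=1, T4=2, T10=1, T3=2, T5=4, T9=3. No two conflicting transmitters share a frequency.

4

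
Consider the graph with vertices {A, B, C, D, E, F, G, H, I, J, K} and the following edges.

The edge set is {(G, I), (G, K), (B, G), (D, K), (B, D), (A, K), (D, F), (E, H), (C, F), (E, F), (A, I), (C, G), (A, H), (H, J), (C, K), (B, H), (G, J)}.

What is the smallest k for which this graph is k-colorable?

3

C, G, K form a triangle, so at least 3 colors are needed.
3 colors suffice: color 1 → {D, G, H}; color 2 → {B, F, I, J, K}; color 3 → {A, C, E}. No two adjacent vertices share a color.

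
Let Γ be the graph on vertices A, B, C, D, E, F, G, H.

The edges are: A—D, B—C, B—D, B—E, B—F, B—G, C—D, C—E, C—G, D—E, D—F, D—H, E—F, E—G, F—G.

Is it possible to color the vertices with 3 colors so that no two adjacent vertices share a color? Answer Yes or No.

B, C, D, E are pairwise adjacent (a clique of size 4), so at least 4 colors are needed.
So 3 colors are not enough.

No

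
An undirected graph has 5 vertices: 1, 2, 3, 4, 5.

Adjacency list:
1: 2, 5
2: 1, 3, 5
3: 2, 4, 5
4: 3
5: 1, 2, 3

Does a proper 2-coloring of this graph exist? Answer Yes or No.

No

2, 3, 5 form a triangle, so at least 3 colors are needed.
So 2 colors are not enough.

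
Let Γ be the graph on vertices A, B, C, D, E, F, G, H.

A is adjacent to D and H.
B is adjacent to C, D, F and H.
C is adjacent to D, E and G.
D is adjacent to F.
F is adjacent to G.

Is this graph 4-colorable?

Yes

The chromatic number is 3. B, C, D are pairwise adjacent, so at least 3 colors are needed.
3 colors suffice: A=1, B=2, C=1, D=3, E=2, F=1, G=2, H=3.
Since 4 ≥ 3, a proper 4-coloring certainly exists.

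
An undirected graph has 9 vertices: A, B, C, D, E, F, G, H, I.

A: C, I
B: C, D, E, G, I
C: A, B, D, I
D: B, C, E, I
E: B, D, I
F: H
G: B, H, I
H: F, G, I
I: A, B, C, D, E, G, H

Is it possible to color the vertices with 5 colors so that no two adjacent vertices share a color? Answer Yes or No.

Yes

The chromatic number is 4. B, C, D, I are mutually adjacent (a clique of size 4), so at least 4 colors are needed.
A valid assignment using 4 colors: A=blue, B=blue, C=green, D=yellow, E=green, F=red, G=green, H=blue, I=red.
Since 5 ≥ 4, a proper 5-coloring certainly exists.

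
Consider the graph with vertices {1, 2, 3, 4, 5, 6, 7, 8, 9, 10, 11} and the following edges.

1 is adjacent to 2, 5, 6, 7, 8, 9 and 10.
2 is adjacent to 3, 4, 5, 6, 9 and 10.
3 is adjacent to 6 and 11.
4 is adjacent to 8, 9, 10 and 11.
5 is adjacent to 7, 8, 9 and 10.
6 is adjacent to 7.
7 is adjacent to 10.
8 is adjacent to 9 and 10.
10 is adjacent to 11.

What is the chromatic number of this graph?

4

1, 5, 8, 10 are pairwise adjacent (a clique of size 4), so at least 4 colors are needed.
4 colors suffice: color a → {1, 3, 4}; color b → {6, 9, 10}; color c → {2, 7, 8, 11}; color d → {5}. No two adjacent vertices share a color.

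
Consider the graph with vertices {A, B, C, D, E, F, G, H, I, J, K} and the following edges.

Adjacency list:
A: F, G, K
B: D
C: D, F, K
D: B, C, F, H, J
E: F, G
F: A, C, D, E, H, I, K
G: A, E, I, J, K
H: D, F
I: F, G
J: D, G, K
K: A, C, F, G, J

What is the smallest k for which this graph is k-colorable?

3

C, F, K are mutually adjacent, so at least 3 colors are needed.
A valid assignment using 3 colors: A=green, B=red, C=green, D=blue, E=blue, F=red, G=red, H=green, I=blue, J=green, K=blue. Each edge has distinct colors on its endpoints.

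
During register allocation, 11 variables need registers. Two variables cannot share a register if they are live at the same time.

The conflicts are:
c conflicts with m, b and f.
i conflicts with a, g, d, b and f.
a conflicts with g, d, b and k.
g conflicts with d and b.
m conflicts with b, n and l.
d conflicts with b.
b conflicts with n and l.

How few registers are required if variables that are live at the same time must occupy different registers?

5

i, a, g, d, b pairwise conflict, so at least 5 registers are needed.
5 registers suffice: register 1 → {b, f, k}; register 2 → {a, m}; register 3 → {c, i, n, l}; register 4 → {d}; register 5 → {g}. No two conflicting variables share a register.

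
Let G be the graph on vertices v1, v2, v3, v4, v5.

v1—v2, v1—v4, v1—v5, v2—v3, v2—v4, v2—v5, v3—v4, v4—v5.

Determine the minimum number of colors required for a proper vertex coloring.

v1, v2, v4, v5 are mutually adjacent (a clique of size 4), so at least 4 colors are needed.
4 colors suffice: v1=4, v2=1, v3=3, v4=2, v5=3. No two adjacent vertices share a color.

4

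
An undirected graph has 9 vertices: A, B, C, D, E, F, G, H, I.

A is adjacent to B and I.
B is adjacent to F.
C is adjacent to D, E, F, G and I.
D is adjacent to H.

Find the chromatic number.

3

The cycle A-B-F-C-I-A has odd length 5, so it cannot be 2-colored; at least 3 colors are needed.
3 colors suffice: color red → {B, C, H}; color blue → {D, E, F, G, I}; color green → {A}. No two adjacent vertices share a color.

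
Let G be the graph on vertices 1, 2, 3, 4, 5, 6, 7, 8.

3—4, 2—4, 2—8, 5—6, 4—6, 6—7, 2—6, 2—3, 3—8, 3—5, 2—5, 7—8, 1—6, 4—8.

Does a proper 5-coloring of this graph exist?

Yes

The chromatic number is 4. 2, 3, 4, 8 are mutually adjacent (a clique of size 4), so at least 4 colors are needed.
A valid assignment using 4 colors: 1=blue, 2=blue, 3=red, 4=yellow, 5=green, 6=red, 7=blue, 8=green.
Since 5 ≥ 4, a proper 5-coloring certainly exists.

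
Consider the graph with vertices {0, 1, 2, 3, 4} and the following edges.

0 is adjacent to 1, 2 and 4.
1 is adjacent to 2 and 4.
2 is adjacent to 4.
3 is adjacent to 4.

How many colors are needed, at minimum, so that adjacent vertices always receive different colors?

0, 1, 2, 4 are pairwise adjacent (a clique of size 4), so at least 4 colors are needed.
One proper 4-coloring: 0=blue, 1=green, 2=yellow, 3=blue, 4=red. Every edge joins two different colors.

4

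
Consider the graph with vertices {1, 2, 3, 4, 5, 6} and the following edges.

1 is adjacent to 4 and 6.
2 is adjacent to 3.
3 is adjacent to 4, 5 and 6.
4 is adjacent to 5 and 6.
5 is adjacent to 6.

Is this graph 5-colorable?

The chromatic number is 4. 3, 4, 5, 6 are mutually adjacent (a clique of size 4), so at least 4 colors are needed.
4 colors suffice: color red → {1, 3}; color blue → {2, 4}; color green → {6}; color yellow → {5}.
Since 5 ≥ 4, a proper 5-coloring certainly exists.

Yes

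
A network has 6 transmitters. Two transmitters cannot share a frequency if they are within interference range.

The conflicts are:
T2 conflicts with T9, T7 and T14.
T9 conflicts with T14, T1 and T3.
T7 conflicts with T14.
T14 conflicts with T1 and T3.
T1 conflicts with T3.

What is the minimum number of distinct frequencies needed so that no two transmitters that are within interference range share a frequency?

4

T9, T14, T1, T3 are mutually in conflict, so at least 4 frequencies are needed.
4 frequencies suffice: frequency 1 → {T14}; frequency 2 → {T9, T7}; frequency 3 → {T2, T1}; frequency 4 → {T3}. Every pair that conflicts lands in different frequencies.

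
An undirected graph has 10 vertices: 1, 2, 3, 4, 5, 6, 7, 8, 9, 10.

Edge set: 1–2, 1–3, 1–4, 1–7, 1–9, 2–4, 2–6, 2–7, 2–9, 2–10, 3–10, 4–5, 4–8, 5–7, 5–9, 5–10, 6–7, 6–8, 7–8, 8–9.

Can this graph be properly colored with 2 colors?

No

1, 2, 9 are pairwise adjacent, so at least 3 colors are needed.
So 2 colors are not enough.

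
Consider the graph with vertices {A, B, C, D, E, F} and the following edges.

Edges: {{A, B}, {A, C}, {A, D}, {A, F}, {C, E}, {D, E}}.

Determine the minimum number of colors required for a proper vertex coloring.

C and E are adjacent, so at least 2 colors are needed.
A valid assignment using 2 colors: A=1, B=2, C=2, D=2, E=1, F=2. Every edge joins two different colors.

2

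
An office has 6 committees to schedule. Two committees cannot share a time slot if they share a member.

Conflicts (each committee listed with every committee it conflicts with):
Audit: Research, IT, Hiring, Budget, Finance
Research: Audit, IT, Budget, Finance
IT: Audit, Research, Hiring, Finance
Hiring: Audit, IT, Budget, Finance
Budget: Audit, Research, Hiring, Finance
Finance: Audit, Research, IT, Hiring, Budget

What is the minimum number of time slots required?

4

Audit, Research, IT, Finance all conflict with each other, so at least 4 time slots are needed.
A valid assignment using 4 time slots: Audit=1, Research=3, IT=4, Hiring=3, Budget=4, Finance=2. Every pair that conflicts lands in different time slots.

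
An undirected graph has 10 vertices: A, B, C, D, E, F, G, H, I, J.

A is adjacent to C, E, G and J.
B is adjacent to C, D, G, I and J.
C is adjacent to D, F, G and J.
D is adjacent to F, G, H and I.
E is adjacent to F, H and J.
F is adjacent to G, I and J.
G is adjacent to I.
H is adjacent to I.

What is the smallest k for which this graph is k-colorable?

B, C, D, G form a clique, so at least 4 colors are needed.
One proper 4-coloring: A=3, B=3, C=1, D=2, E=1, F=3, G=4, H=3, I=1, J=2. No two adjacent vertices share a color.

4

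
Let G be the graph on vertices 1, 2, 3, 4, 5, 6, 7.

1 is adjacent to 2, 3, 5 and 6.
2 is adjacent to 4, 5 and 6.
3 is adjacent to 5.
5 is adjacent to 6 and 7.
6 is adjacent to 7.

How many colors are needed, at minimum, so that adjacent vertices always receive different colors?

4

1, 2, 5, 6 are mutually adjacent (a clique of size 4), so at least 4 colors are needed.
4 colors suffice: color a → {4, 5}; color b → {2, 3, 7}; color c → {6}; color d → {1}. No two adjacent vertices share a color.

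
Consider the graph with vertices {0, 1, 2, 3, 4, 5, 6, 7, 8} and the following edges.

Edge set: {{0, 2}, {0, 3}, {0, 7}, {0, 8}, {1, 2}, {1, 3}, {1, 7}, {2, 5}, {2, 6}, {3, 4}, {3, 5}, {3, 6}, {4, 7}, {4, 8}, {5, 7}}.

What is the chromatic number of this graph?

1 and 3 are adjacent, so at least 2 colors are needed.
2 colors suffice: color red → {2, 3, 7, 8}; color blue → {0, 1, 4, 5, 6}. No two adjacent vertices share a color.

2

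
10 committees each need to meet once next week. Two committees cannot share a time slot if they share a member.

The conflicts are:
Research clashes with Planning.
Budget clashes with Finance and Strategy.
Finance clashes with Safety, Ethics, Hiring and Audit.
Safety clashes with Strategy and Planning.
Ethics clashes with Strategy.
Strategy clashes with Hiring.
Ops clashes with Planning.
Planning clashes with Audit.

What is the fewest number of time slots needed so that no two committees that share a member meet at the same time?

Finance and Audit conflict, so at least 2 time slots are needed.
2 time slots suffice: time slot 1 → {Finance, Strategy, Planning}; time slot 2 → {Research, Budget, Safety, Ethics, Hiring, Ops, Audit}. Each listed conflict is separated.

2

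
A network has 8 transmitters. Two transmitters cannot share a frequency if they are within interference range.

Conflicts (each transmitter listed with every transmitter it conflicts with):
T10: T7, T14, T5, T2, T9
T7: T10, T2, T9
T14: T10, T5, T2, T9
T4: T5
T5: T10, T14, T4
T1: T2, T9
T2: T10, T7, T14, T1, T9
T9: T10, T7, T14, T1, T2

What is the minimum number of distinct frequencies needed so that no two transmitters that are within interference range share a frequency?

4

T10, T7, T2, T9 pairwise conflict, so at least 4 frequencies are needed.
4 frequencies suffice: frequency 1 → {T10, T4, T1}; frequency 2 → {T5, T2}; frequency 3 → {T9}; frequency 4 → {T7, T14}. No two conflicting transmitters share a frequency.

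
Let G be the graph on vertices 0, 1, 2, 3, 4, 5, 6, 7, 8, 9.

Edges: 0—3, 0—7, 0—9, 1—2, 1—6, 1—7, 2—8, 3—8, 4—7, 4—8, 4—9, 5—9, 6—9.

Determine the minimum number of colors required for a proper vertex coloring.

The cycle 8-4-7-0-3-8 has odd length 5, so it cannot be 2-colored; at least 3 colors are needed.
3 colors suffice: color a → {7, 8, 9}; color b → {0, 1, 4, 5}; color c → {2, 3, 6}. Every edge joins two different colors.

3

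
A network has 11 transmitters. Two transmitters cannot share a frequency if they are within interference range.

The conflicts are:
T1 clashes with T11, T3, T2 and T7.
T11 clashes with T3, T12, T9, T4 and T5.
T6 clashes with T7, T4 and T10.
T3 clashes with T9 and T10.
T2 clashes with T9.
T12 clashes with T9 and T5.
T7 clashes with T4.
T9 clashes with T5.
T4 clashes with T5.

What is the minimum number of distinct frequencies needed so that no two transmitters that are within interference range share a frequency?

4

T11, T12, T9, T5 all conflict with each other, so at least 4 frequencies are needed.
4 frequencies suffice: frequency 1 → {T11, T2, T7, T10}; frequency 2 → {T1, T9, T4}; frequency 3 → {T6, T3, T5}; frequency 4 → {T12}. No two conflicting transmitters share a frequency.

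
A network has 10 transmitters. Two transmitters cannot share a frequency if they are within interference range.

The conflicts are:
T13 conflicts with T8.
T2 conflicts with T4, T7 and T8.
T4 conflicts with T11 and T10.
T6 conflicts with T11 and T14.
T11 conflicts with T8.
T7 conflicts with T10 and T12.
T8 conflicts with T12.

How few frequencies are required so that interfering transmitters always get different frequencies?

2

T8 and T12 conflict, so at least 2 frequencies are needed.
2 frequencies suffice: T13=2, T2=2, T4=1, T6=1, T11=2, T7=1, T8=1, T10=2, T12=2, T14=2. Every pair that conflicts lands in different frequencies.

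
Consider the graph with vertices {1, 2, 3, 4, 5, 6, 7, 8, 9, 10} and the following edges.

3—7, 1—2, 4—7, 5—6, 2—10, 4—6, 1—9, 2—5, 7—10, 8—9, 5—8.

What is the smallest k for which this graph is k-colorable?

The cycle 8-5-2-1-9-8 has odd length 5, so it cannot be 2-colored; at least 3 colors are needed.
A valid assignment using 3 colors: 1=b, 2=a, 3=b, 4=b, 5=b, 6=a, 7=a, 8=c, 9=a, 10=b. Each edge has distinct colors on its endpoints.

3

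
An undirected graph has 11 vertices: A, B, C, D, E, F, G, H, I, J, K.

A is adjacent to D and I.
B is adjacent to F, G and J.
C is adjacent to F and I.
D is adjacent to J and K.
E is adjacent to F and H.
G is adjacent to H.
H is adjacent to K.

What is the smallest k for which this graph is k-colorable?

The cycle E-F-B-G-H-E has odd length 5, so it cannot be 2-colored; at least 3 colors are needed.
One proper 3-coloring: A=2, B=1, C=1, D=1, E=3, F=2, G=2, H=1, I=3, J=2, K=2. No two adjacent vertices share a color.

3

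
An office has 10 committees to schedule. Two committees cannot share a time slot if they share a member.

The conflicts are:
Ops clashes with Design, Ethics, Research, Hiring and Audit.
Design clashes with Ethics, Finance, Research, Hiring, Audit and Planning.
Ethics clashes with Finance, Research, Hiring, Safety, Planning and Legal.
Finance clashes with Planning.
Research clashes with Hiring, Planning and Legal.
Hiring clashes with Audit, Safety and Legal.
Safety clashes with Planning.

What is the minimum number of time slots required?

Ops, Design, Ethics, Research, Hiring pairwise conflict, so at least 5 time slots are needed.
A valid assignment using 5 time slots: Ops=5, Design=2, Ethics=1, Finance=4, Research=4, Hiring=3, Audit=1, Safety=2, Planning=3, Legal=2. Every pair that conflicts lands in different time slots.

5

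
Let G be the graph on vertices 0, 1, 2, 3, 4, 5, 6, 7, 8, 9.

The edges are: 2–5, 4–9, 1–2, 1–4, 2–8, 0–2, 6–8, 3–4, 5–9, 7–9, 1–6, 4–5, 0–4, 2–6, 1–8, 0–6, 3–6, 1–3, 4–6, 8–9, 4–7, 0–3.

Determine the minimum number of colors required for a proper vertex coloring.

4

0, 3, 4, 6 are pairwise adjacent (a clique of size 4), so at least 4 colors are needed.
4 colors suffice: color red → {2, 4}; color blue → {6, 9}; color green → {0, 1, 5, 7}; color yellow → {3, 8}. No two adjacent vertices share a color.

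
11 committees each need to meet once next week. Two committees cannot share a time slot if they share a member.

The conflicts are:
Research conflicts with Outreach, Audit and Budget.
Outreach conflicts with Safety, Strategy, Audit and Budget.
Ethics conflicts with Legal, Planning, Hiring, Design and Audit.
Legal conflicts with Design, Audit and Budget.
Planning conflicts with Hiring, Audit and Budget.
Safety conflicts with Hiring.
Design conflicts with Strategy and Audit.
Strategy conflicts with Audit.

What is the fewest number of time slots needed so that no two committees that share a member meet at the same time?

4

Ethics, Legal, Design, Audit all conflict with each other, so at least 4 time slots are needed.
4 time slots suffice: time slot 1 → {Hiring, Audit, Budget}; time slot 2 → {Outreach, Ethics}; time slot 3 → {Research, Planning, Safety, Design}; time slot 4 → {Legal, Strategy}. Each listed conflict is separated.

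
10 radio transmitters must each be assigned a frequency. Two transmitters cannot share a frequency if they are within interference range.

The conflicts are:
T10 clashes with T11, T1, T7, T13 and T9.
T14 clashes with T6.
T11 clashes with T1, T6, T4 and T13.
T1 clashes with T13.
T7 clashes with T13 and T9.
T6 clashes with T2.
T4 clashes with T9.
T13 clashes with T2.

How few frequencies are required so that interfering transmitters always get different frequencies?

4

T10, T11, T1, T13 all conflict with each other, so at least 4 frequencies are needed.
4 frequencies suffice: T10=1, T14=2, T11=2, T1=4, T7=2, T6=1, T4=1, T13=3, T2=2, T9=3. Every pair that conflicts lands in different frequencies.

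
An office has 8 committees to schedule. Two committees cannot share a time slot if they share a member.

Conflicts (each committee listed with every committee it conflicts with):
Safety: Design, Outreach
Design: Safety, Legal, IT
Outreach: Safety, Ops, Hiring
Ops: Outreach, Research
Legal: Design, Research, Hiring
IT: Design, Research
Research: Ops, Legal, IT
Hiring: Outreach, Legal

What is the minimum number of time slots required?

3

The cycle Ops-Research-Legal-Hiring-Outreach-Ops has odd length 5, so it cannot be 2-colored; at least 3 time slots are needed.
A valid assignment using 3 time slots: Safety=3, Design=2, Outreach=1, Ops=3, Legal=1, IT=1, Research=2, Hiring=2. No two conflicting committees share a time slot.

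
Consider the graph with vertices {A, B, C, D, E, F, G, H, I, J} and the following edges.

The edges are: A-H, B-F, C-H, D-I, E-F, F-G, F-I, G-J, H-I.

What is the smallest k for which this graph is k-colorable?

C and H are adjacent, so at least 2 colors are needed.
2 colors suffice: color red → {D, F, H, J}; color blue → {A, B, C, E, G, I}. Every edge joins two different colors.

2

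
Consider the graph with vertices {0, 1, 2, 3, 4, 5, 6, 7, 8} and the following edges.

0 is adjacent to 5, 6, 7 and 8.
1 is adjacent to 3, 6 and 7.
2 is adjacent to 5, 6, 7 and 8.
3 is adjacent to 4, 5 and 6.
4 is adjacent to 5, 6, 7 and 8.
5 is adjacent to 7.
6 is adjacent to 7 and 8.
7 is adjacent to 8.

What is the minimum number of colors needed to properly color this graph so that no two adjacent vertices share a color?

4, 6, 7, 8 are mutually adjacent (a clique of size 4), so at least 4 colors are needed.
One proper 4-coloring: 0=green, 1=green, 2=green, 3=red, 4=green, 5=blue, 6=blue, 7=red, 8=yellow. Every edge joins two different colors.

4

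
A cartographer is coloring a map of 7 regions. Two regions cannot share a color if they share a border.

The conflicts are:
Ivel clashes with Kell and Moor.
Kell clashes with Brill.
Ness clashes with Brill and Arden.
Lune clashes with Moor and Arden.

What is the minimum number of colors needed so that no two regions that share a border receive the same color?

3

The cycle Ness-Arden-Lune-Moor-Ivel-Kell-Brill-Ness has odd length 7, so it cannot be 2-colored; at least 3 colors are needed.
A valid assignment using 3 colors: Ivel=2, Kell=3, Ness=2, Lune=2, Brill=1, Moor=1, Arden=1. No two conflicting regions share a color.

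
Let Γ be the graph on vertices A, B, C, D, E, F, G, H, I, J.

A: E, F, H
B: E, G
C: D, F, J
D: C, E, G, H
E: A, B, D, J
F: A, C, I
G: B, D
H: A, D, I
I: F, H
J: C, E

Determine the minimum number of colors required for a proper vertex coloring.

3

The cycle F-C-J-E-A-F has odd length 5, so it cannot be 2-colored; at least 3 colors are needed.
A valid assignment using 3 colors: A=1, B=1, C=3, D=1, E=2, F=2, G=2, H=2, I=1, J=1. No two adjacent vertices share a color.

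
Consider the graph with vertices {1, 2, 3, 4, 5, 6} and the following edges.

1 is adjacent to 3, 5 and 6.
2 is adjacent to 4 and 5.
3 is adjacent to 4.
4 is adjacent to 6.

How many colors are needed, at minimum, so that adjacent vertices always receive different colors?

The cycle 4-6-1-5-2-4 has odd length 5, so it cannot be 2-colored; at least 3 colors are needed.
3 colors suffice: 1=red, 2=blue, 3=blue, 4=red, 5=green, 6=blue. No two adjacent vertices share a color.

3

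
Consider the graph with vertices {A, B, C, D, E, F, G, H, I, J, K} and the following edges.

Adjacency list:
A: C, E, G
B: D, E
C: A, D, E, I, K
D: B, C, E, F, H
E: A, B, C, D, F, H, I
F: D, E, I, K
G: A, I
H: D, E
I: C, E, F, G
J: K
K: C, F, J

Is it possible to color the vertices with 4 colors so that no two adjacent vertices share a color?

The chromatic number is 3. D, E, F form a triangle, so at least 3 colors are needed.
3 colors suffice: color 1 → {E, G, K}; color 2 → {A, D, I, J}; color 3 → {B, C, F, H}.
Since 4 ≥ 3, a proper 4-coloring certainly exists.

Yes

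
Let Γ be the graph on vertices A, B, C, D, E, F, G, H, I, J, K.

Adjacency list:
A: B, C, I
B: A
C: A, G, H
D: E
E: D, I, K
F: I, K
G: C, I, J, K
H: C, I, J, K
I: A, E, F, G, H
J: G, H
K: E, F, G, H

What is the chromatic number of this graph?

A and B are adjacent, so at least 2 colors are needed.
A valid assignment using 2 colors: A=2, B=1, C=1, D=1, E=2, F=2, G=2, H=2, I=1, J=1, K=1. No two adjacent vertices share a color.

2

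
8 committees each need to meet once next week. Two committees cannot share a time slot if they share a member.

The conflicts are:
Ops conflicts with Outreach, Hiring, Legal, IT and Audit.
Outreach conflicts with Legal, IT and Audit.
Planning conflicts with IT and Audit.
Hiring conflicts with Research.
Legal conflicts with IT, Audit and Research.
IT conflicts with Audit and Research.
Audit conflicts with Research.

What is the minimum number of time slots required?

Ops, Outreach, Legal, IT, Audit pairwise conflict, so at least 5 time slots are needed.
5 time slots suffice: time slot 1 → {Hiring, IT}; time slot 2 → {Audit}; time slot 3 → {Planning, Legal}; time slot 4 → {Ops, Research}; time slot 5 → {Outreach}. No two conflicting committees share a time slot.

5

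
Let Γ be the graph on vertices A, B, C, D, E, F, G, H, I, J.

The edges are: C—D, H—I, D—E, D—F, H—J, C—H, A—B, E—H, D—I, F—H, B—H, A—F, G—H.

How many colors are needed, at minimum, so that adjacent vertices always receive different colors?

2

C and D are adjacent, so at least 2 colors are needed.
2 colors suffice: color red → {A, D, H}; color blue → {B, C, E, F, G, I, J}. No two adjacent vertices share a color.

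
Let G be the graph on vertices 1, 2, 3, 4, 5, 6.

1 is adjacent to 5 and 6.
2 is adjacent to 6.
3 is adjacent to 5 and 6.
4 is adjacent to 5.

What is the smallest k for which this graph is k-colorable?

2

3 and 5 are adjacent, so at least 2 colors are needed.
2 colors suffice: color red → {5, 6}; color blue → {1, 2, 3, 4}. No two adjacent vertices share a color.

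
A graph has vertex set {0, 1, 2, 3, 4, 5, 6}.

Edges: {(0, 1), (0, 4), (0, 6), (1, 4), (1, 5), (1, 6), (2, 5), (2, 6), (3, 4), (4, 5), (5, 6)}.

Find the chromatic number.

0, 1, 4 are pairwise adjacent, so at least 3 colors are needed.
One proper 3-coloring: 0=c, 1=b, 2=b, 3=b, 4=a, 5=c, 6=a. No two adjacent vertices share a color.

3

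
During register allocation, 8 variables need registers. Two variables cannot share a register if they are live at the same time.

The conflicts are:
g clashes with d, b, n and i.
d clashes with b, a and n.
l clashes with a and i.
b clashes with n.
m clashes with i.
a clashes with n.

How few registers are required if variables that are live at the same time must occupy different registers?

4

g, d, b, n are mutually in conflict, so at least 4 registers are needed.
4 registers suffice: register 1 → {g, m, a}; register 2 → {d, i}; register 3 → {l, n}; register 4 → {b}. Each listed conflict is separated.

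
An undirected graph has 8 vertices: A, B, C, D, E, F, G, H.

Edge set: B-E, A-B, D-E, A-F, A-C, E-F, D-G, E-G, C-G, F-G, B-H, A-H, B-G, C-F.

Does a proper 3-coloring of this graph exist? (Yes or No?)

The chromatic number is 3. A, C, F are mutually adjacent, so at least 3 colors are needed.
A valid assignment using 3 colors: A=1, B=2, C=3, D=2, E=3, F=2, G=1, H=3.
That is already a proper 3-coloring.

Yes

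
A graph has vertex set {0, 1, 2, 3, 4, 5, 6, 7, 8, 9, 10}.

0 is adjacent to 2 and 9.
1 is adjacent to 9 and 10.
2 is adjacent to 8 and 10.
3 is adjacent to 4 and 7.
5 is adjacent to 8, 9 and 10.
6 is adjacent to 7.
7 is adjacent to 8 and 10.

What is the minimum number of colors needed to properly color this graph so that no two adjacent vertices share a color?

3

The cycle 5-8-2-0-9-5 has odd length 5, so it cannot be 2-colored; at least 3 colors are needed.
3 colors suffice: color a → {3, 6, 8, 9, 10}; color b → {1, 2, 4, 5, 7}; color c → {0}. Each edge has distinct colors on its endpoints.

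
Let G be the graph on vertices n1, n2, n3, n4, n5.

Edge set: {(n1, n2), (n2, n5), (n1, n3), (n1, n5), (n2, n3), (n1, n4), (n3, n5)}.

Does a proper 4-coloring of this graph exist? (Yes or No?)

Yes

The chromatic number is 4. n1, n2, n3, n5 form a clique, so at least 4 colors are needed.
4 colors suffice: n1=1, n2=3, n3=4, n4=2, n5=2.
That is already a proper 4-coloring.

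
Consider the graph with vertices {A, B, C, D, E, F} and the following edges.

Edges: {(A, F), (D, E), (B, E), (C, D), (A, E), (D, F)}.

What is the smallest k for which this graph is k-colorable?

2

D and E are adjacent, so at least 2 colors are needed.
One proper 2-coloring: A=2, B=2, C=1, D=2, E=1, F=1. Every edge joins two different colors.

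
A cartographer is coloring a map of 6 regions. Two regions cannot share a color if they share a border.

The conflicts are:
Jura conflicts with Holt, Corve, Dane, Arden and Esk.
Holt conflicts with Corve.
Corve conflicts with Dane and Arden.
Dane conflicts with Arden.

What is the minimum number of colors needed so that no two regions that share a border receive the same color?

4

Jura, Corve, Dane, Arden are mutually in conflict, so at least 4 colors are needed.
4 colors suffice: color 1 → {Jura}; color 2 → {Corve, Esk}; color 3 → {Holt, Dane}; color 4 → {Arden}. No two conflicting regions share a color.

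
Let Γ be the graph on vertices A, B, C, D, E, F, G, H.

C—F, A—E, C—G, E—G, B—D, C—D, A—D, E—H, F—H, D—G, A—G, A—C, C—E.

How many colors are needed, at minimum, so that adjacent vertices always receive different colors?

4

A, C, E, G form a clique, so at least 4 colors are needed.
A valid assignment using 4 colors: A=4, B=1, C=1, D=2, E=2, F=2, G=3, H=1. No two adjacent vertices share a color.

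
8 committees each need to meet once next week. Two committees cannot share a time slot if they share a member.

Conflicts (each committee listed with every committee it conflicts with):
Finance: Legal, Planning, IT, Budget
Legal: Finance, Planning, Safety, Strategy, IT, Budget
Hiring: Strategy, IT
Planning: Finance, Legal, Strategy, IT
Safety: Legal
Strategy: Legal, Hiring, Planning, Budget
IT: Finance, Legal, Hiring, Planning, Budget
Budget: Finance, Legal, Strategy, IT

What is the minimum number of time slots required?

4

Finance, Legal, Planning, IT pairwise conflict, so at least 4 time slots are needed.
4 time slots suffice: time slot 1 → {Legal, Hiring}; time slot 2 → {Safety, Strategy, IT}; time slot 3 → {Planning, Budget}; time slot 4 → {Finance}. No two conflicting committees share a time slot.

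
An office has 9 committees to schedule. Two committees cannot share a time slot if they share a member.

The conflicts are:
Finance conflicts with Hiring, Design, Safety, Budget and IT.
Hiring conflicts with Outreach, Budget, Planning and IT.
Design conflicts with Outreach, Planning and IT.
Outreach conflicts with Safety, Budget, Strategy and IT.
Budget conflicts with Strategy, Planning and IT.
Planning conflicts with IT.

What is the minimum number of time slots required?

Hiring, Budget, Planning, IT pairwise conflict, so at least 4 time slots are needed.
4 time slots suffice: time slot 1 → {Design, Safety, Budget}; time slot 2 → {Strategy, IT}; time slot 3 → {Finance, Outreach, Planning}; time slot 4 → {Hiring}. Each listed conflict is separated.

4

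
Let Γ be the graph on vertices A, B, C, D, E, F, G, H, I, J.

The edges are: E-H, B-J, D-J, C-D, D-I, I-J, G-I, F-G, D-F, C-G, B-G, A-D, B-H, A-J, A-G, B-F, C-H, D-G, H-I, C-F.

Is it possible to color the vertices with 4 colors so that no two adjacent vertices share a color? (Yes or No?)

Yes

The chromatic number is 4. C, D, F, G form a clique, so at least 4 colors are needed.
4 colors suffice: color 1 → {B, D, E}; color 2 → {G, H, J}; color 3 → {A, C, I}; color 4 → {F}.
That is already a proper 4-coloring.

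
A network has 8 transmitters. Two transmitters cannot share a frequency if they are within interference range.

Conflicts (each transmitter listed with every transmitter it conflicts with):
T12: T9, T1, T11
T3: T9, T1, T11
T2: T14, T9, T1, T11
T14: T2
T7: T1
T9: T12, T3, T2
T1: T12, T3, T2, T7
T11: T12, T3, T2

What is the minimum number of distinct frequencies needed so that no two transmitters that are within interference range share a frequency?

2

T2 and T11 conflict, so at least 2 frequencies are needed.
A valid assignment using 2 frequencies: T12=1, T3=1, T2=1, T14=2, T7=1, T9=2, T1=2, T11=2. Each listed conflict is separated.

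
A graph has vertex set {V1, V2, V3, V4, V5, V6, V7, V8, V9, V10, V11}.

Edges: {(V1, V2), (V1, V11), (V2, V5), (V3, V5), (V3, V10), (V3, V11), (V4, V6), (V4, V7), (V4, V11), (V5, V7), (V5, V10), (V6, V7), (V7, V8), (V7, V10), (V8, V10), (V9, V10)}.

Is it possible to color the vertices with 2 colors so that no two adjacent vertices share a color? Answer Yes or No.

V5, V7, V10 are pairwise adjacent, so at least 3 colors are needed.
So 2 colors are not enough.

No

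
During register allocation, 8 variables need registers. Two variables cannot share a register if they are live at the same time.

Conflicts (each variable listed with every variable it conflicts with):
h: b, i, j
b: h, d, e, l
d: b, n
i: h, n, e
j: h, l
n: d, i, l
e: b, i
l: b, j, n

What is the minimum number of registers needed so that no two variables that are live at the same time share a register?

The cycle e-b-l-n-i-e has odd length 5, so it cannot be 2-colored; at least 3 registers are needed.
3 registers suffice: register 1 → {b, j, n}; register 2 → {h, d, e, l}; register 3 → {i}. No two conflicting variables share a register.

3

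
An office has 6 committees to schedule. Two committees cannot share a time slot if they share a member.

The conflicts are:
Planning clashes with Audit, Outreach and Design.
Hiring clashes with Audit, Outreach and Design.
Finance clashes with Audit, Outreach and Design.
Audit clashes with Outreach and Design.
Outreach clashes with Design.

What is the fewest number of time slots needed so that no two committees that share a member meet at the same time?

Planning, Audit, Outreach, Design all conflict with each other, so at least 4 time slots are needed.
4 time slots suffice: time slot 1 → {Outreach}; time slot 2 → {Audit}; time slot 3 → {Design}; time slot 4 → {Planning, Hiring, Finance}. No two conflicting committees share a time slot.

4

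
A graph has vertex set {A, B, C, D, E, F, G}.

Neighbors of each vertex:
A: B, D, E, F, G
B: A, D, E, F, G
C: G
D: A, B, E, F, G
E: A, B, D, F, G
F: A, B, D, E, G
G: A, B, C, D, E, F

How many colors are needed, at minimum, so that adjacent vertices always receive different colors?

6

A, B, D, E, F, G are pairwise adjacent (a clique of size 6), so at least 6 colors are needed.
6 colors suffice: color 1 → {G}; color 2 → {C, F}; color 3 → {B}; color 4 → {E}; color 5 → {A}; color 6 → {D}. Each edge has distinct colors on its endpoints.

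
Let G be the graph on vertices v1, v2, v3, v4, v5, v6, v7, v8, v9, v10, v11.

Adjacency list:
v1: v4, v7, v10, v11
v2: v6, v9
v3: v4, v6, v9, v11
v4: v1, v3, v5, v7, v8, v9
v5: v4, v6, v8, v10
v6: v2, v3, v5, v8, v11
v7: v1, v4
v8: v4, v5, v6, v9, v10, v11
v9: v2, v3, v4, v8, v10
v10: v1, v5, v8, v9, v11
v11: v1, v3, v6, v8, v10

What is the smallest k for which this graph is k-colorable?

v1, v10, v11 form a triangle, so at least 3 colors are needed.
3 colors suffice: v1=2, v2=2, v3=2, v4=1, v5=3, v6=1, v7=3, v8=2, v9=3, v10=1, v11=3. Each edge has distinct colors on its endpoints.

3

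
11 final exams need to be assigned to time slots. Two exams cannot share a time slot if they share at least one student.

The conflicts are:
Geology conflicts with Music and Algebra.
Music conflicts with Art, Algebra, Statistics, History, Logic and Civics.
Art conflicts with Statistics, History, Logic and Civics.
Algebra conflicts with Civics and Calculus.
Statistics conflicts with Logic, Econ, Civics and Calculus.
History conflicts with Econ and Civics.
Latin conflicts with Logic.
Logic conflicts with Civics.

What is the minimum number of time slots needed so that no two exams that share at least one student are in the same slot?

Music, Art, Statistics, Logic, Civics all conflict with each other, so at least 5 time slots are needed.
5 time slots suffice: time slot 1 → {Music, Latin, Econ, Calculus}; time slot 2 → {Geology, Civics}; time slot 3 → {Algebra, Statistics, History}; time slot 4 → {Art}; time slot 5 → {Logic}. No two conflicting exams share a time slot.

5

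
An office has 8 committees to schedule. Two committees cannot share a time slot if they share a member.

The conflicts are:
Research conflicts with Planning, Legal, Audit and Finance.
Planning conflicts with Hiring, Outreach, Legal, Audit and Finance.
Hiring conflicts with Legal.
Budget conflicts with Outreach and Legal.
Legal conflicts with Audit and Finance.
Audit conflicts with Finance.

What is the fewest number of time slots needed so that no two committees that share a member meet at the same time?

5

Research, Planning, Legal, Audit, Finance all conflict with each other, so at least 5 time slots are needed.
5 time slots suffice: Research=4, Planning=1, Hiring=3, Budget=1, Outreach=2, Legal=2, Audit=5, Finance=3. No two conflicting committees share a time slot.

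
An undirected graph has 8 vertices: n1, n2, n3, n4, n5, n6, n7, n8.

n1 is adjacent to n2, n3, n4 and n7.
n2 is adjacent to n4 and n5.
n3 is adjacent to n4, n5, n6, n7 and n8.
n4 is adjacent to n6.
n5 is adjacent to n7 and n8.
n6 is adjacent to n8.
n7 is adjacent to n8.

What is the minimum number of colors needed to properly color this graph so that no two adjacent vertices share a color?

4

n3, n5, n7, n8 are pairwise adjacent (a clique of size 4), so at least 4 colors are needed.
4 colors suffice: color R → {n2, n3}; color B → {n1, n5, n6}; color G → {n4, n8}; color Y → {n7}. Every edge joins two different colors.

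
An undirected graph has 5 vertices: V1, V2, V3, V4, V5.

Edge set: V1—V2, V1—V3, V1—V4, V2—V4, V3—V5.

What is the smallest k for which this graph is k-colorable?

V1, V2, V4 are pairwise adjacent, so at least 3 colors are needed.
3 colors suffice: V1=1, V2=2, V3=2, V4=3, V5=1. Each edge has distinct colors on its endpoints.

3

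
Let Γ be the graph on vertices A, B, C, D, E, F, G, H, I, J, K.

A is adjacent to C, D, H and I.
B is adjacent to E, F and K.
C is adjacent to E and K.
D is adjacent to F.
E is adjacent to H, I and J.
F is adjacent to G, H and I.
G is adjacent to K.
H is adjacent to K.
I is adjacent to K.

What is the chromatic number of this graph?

B and F are adjacent, so at least 2 colors are needed.
2 colors suffice: color 1 → {A, E, F, K}; color 2 → {B, C, D, G, H, I, J}. Each edge has distinct colors on its endpoints.

2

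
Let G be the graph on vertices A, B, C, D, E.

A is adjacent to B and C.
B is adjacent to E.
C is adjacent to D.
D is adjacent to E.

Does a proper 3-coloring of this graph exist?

Yes

The chromatic number is 3. The cycle E-D-C-A-B-E has odd length 5, so it cannot be 2-colored; at least 3 colors are needed.
3 colors suffice: A=blue, B=green, C=red, D=blue, E=red.
That is already a proper 3-coloring.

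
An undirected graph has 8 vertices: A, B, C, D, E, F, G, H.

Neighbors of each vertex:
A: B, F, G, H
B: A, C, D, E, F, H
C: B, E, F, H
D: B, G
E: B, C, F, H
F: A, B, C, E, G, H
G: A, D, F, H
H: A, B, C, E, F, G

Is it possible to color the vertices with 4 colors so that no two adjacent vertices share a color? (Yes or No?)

No

B, C, E, F, H are pairwise adjacent (a clique of size 5), so at least 5 colors are needed.
So 4 colors are not enough.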